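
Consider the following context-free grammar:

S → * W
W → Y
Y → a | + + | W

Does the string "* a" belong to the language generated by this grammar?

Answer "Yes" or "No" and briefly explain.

Yes - a valid derivation exists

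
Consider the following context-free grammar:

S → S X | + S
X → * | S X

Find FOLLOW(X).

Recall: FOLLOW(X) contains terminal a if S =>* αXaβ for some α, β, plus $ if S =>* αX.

We compute FOLLOW(X) using the standard algorithm.
FOLLOW(S) starts with {$}.
FIRST(S) = {+}
FIRST(X) = {*, +}
FOLLOW(S) = {$, *, +}
FOLLOW(X) = {$, *, +}
Therefore, FOLLOW(X) = {$, *, +}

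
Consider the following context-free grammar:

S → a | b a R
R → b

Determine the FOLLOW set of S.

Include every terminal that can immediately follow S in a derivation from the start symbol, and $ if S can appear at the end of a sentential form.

We compute FOLLOW(S) using the standard algorithm.
FOLLOW(S) starts with {$}.
FIRST(R) = {b}
FIRST(S) = {a, b}
FOLLOW(R) = {$}
FOLLOW(S) = {$}
Therefore, FOLLOW(S) = {$}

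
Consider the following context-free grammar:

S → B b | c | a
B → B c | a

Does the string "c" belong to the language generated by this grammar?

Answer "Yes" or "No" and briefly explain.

Yes - a valid derivation exists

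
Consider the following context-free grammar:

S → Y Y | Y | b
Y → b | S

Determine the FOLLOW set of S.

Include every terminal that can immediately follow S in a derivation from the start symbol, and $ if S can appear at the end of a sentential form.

We compute FOLLOW(S) using the standard algorithm.
FOLLOW(S) starts with {$}.
FIRST(S) = {b}
FIRST(Y) = {b}
FOLLOW(S) = {$, b}
FOLLOW(Y) = {$, b}
Therefore, FOLLOW(S) = {$, b}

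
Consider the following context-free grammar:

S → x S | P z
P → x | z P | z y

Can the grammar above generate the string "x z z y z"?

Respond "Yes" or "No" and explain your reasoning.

Yes - a valid derivation exists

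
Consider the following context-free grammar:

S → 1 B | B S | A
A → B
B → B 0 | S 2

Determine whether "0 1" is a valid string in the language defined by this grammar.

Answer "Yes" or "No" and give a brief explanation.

No - no valid derivation exists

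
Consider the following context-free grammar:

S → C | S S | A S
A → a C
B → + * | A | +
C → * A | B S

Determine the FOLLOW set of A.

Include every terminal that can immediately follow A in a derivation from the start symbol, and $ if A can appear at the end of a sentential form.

We compute FOLLOW(A) using the standard algorithm.
FOLLOW(S) starts with {$}.
FIRST(A) = {a}
FIRST(B) = {+, a}
FIRST(C) = {*, +, a}
FIRST(S) = {*, +, a}
FOLLOW(A) = {$, *, +, a}
FOLLOW(B) = {*, +, a}
FOLLOW(C) = {$, *, +, a}
FOLLOW(S) = {$, *, +, a}
Therefore, FOLLOW(A) = {$, *, +, a}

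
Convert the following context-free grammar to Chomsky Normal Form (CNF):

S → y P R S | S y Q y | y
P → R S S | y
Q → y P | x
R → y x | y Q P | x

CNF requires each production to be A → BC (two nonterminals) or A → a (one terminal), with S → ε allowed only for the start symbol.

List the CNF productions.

TY → y; S → y; P → y; Q → x; TX → x; R → x; S → TY X0; X0 → P X1; X1 → R S; S → S X2; X2 → TY X3; X3 → Q TY; P → R X4; X4 → S S; Q → TY P; R → TY TX; R → TY X5; X5 → Q P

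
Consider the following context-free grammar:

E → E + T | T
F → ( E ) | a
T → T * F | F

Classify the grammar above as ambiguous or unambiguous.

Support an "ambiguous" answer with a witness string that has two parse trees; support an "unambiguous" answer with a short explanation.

Unambiguous - every string in the language has a unique parse tree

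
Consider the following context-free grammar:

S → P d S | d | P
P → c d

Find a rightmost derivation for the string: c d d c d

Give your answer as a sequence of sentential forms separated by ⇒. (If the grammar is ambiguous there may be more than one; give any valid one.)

S ⇒ P d S ⇒ P d P ⇒ P d c d ⇒ c d d c d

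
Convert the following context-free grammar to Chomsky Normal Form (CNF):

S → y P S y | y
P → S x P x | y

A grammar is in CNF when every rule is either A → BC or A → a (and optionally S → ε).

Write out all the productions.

TY → y; S → y; TX → x; P → y; S → TY X0; X0 → P X1; X1 → S TY; P → S X2; X2 → TX X3; X3 → P TX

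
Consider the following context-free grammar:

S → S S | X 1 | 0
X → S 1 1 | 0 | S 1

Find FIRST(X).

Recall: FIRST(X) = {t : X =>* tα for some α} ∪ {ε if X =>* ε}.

We compute FIRST(X) using the standard algorithm.
FIRST(S) = {0}
FIRST(X) = {0}
Therefore, FIRST(X) = {0}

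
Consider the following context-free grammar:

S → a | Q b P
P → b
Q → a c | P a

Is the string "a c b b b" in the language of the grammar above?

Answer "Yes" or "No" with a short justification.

No - no valid derivation exists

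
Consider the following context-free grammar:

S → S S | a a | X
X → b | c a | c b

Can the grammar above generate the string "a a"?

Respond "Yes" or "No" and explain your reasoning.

Yes - a valid derivation exists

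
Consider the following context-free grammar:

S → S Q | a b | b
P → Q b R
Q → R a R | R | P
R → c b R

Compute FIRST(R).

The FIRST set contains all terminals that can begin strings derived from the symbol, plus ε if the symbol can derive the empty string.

We compute FIRST(R) using the standard algorithm.
FIRST(P) = {c}
FIRST(Q) = {c}
FIRST(R) = {c}
FIRST(S) = {a, b}
Therefore, FIRST(R) = {c}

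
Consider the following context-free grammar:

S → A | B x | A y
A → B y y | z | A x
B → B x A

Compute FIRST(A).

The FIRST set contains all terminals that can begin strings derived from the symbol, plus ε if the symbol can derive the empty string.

We compute FIRST(A) using the standard algorithm.
FIRST(A) = {z}
FIRST(B) = {}
FIRST(S) = {z}
Therefore, FIRST(A) = {z}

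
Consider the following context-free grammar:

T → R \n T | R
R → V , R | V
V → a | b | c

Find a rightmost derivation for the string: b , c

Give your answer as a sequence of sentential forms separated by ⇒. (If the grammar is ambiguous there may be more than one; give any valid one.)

T ⇒ R ⇒ V , R ⇒ V , V ⇒ V , c ⇒ b , c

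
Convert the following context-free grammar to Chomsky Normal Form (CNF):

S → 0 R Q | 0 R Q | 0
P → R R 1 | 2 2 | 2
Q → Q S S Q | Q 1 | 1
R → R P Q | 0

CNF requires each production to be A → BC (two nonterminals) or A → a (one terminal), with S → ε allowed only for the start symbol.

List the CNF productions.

T0 → 0; S → 0; T1 → 1; T2 → 2; P → 2; Q → 1; R → 0; S → T0 X0; X0 → R Q; S → T0 X1; X1 → R Q; P → R X2; X2 → R T1; P → T2 T2; Q → Q X3; X3 → S X4; X4 → S Q; Q → Q T1; R → R X5; X5 → P Q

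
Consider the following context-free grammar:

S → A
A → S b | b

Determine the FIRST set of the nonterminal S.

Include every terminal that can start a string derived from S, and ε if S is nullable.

We compute FIRST(S) using the standard algorithm.
FIRST(A) = {b}
FIRST(S) = {b}
Therefore, FIRST(S) = {b}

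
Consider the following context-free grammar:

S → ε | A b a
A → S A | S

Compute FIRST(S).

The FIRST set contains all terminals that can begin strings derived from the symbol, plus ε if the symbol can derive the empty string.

We compute FIRST(S) using the standard algorithm.
FIRST(A) = {b, ε}
FIRST(S) = {b, ε}
Therefore, FIRST(S) = {b, ε}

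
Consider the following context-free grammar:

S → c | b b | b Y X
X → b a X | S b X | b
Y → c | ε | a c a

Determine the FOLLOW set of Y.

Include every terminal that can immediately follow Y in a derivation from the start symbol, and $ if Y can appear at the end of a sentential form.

We compute FOLLOW(Y) using the standard algorithm.
FOLLOW(S) starts with {$}.
FIRST(S) = {b, c}
FIRST(X) = {b, c}
FIRST(Y) = {a, c, ε}
FOLLOW(S) = {$, b}
FOLLOW(X) = {$, b}
FOLLOW(Y) = {b, c}
Therefore, FOLLOW(Y) = {b, c}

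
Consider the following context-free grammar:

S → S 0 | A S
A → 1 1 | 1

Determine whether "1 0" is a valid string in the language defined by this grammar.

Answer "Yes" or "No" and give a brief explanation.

No - no valid derivation exists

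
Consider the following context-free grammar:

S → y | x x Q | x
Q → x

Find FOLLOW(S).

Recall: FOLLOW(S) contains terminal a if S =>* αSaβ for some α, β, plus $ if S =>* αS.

We compute FOLLOW(S) using the standard algorithm.
FOLLOW(S) starts with {$}.
FIRST(Q) = {x}
FIRST(S) = {x, y}
FOLLOW(Q) = {$}
FOLLOW(S) = {$}
Therefore, FOLLOW(S) = {$}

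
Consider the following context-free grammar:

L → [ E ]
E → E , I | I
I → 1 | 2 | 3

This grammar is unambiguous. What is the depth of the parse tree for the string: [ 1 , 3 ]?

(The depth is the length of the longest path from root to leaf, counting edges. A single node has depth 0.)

4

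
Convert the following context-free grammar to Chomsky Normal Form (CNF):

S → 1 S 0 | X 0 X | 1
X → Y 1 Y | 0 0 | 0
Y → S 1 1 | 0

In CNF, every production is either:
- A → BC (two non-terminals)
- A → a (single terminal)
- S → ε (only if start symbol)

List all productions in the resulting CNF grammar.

T1 → 1; T0 → 0; S → 1; X → 0; Y → 0; S → T1 X0; X0 → S T0; S → X X1; X1 → T0 X; X → Y X2; X2 → T1 Y; X → T0 T0; Y → S X3; X3 → T1 T1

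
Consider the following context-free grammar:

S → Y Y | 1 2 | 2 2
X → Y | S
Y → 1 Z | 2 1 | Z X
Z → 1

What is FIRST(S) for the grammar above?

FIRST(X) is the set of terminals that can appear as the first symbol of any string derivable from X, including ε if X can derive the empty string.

We compute FIRST(S) using the standard algorithm.
FIRST(S) = {1, 2}
FIRST(X) = {1, 2}
FIRST(Y) = {1, 2}
FIRST(Z) = {1}
Therefore, FIRST(S) = {1, 2}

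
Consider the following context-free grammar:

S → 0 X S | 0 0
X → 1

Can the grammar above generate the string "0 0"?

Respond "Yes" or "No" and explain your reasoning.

Yes - a valid derivation exists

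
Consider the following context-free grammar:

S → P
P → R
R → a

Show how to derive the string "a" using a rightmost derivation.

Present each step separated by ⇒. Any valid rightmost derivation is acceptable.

S ⇒ P ⇒ R ⇒ a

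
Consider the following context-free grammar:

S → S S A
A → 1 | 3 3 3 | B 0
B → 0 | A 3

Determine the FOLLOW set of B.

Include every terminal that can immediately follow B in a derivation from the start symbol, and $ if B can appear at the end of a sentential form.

We compute FOLLOW(B) using the standard algorithm.
FOLLOW(S) starts with {$}.
FIRST(A) = {0, 1, 3}
FIRST(B) = {0, 1, 3}
FIRST(S) = {}
FOLLOW(A) = {$, 0, 1, 3}
FOLLOW(B) = {0}
FOLLOW(S) = {$, 0, 1, 3}
Therefore, FOLLOW(B) = {0}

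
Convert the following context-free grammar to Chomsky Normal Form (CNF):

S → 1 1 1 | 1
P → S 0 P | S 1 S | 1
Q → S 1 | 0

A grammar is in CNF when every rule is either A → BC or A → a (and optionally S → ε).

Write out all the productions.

T1 → 1; S → 1; T0 → 0; P → 1; Q → 0; S → T1 X0; X0 → T1 T1; P → S X1; X1 → T0 P; P → S X2; X2 → T1 S; Q → S T1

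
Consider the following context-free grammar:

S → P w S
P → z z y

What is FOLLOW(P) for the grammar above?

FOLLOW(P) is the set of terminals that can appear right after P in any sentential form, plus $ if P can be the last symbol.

We compute FOLLOW(P) using the standard algorithm.
FOLLOW(S) starts with {$}.
FIRST(P) = {z}
FIRST(S) = {z}
FOLLOW(P) = {w}
FOLLOW(S) = {$}
Therefore, FOLLOW(P) = {w}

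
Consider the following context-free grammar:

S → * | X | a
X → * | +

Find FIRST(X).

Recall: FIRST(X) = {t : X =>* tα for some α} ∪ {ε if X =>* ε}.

We compute FIRST(X) using the standard algorithm.
FIRST(S) = {*, +, a}
FIRST(X) = {*, +}
Therefore, FIRST(X) = {*, +}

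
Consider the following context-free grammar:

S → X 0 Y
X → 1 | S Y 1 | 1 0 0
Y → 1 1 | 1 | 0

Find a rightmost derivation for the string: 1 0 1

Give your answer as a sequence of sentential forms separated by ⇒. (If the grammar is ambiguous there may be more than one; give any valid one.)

S ⇒ X 0 Y ⇒ X 0 1 ⇒ 1 0 1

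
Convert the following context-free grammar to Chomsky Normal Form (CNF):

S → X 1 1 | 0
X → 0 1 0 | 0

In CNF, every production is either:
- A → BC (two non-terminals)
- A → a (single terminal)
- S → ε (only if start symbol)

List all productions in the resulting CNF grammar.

T1 → 1; S → 0; T0 → 0; X → 0; S → X X0; X0 → T1 T1; X → T0 X1; X1 → T1 T0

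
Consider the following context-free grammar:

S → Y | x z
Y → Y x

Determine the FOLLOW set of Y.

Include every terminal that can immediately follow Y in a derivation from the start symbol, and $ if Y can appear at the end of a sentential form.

We compute FOLLOW(Y) using the standard algorithm.
FOLLOW(S) starts with {$}.
FIRST(S) = {x}
FIRST(Y) = {}
FOLLOW(S) = {$}
FOLLOW(Y) = {$, x}
Therefore, FOLLOW(Y) = {$, x}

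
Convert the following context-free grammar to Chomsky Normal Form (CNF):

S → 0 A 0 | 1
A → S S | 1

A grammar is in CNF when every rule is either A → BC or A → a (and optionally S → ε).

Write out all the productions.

T0 → 0; S → 1; A → 1; S → T0 X0; X0 → A T0; A → S S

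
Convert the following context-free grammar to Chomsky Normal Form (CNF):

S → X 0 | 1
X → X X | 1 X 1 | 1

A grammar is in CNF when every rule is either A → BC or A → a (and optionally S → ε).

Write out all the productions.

T0 → 0; S → 1; T1 → 1; X → 1; S → X T0; X → X X; X → T1 X0; X0 → X T1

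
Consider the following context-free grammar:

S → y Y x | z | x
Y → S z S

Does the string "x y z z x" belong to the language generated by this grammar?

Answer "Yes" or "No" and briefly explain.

No - no valid derivation exists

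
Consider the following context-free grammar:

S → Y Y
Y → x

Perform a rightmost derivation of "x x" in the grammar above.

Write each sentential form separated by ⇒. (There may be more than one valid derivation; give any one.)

S ⇒ Y Y ⇒ Y x ⇒ x x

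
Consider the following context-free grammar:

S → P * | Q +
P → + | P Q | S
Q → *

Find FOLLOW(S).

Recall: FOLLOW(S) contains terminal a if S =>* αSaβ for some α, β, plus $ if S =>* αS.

We compute FOLLOW(S) using the standard algorithm.
FOLLOW(S) starts with {$}.
FIRST(P) = {*, +}
FIRST(Q) = {*}
FIRST(S) = {*, +}
FOLLOW(P) = {*}
FOLLOW(Q) = {*, +}
FOLLOW(S) = {$, *}
Therefore, FOLLOW(S) = {$, *}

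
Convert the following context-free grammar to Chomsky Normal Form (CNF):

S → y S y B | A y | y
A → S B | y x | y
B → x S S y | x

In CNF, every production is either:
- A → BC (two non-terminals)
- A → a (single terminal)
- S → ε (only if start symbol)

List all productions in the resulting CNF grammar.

TY → y; S → y; TX → x; A → y; B → x; S → TY X0; X0 → S X1; X1 → TY B; S → A TY; A → S B; A → TY TX; B → TX X2; X2 → S X3; X3 → S TY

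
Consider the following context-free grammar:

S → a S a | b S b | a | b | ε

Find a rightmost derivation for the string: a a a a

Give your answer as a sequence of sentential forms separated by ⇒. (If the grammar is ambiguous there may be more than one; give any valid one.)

S ⇒ a S a ⇒ a a S a a ⇒ a a a a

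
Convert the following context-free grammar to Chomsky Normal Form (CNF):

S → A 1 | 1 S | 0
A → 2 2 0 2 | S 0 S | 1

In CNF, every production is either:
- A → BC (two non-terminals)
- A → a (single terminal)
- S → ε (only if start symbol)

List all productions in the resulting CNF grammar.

T1 → 1; S → 0; T2 → 2; T0 → 0; A → 1; S → A T1; S → T1 S; A → T2 X0; X0 → T2 X1; X1 → T0 T2; A → S X2; X2 → T0 S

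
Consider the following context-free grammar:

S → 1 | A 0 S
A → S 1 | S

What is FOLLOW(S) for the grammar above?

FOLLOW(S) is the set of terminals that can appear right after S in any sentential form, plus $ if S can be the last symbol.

We compute FOLLOW(S) using the standard algorithm.
FOLLOW(S) starts with {$}.
FIRST(A) = {1}
FIRST(S) = {1}
FOLLOW(A) = {0}
FOLLOW(S) = {$, 0, 1}
Therefore, FOLLOW(S) = {$, 0, 1}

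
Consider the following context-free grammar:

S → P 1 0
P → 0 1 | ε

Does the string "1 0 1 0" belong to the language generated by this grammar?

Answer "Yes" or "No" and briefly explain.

No - no valid derivation exists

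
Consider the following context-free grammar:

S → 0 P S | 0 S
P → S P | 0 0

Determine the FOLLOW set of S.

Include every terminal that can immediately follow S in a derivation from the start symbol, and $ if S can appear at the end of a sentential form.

We compute FOLLOW(S) using the standard algorithm.
FOLLOW(S) starts with {$}.
FIRST(P) = {0}
FIRST(S) = {0}
FOLLOW(P) = {0}
FOLLOW(S) = {$, 0}
Therefore, FOLLOW(S) = {$, 0}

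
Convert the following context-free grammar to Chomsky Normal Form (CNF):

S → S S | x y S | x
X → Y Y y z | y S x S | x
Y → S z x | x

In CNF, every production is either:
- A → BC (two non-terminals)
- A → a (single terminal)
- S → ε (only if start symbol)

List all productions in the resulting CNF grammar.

TX → x; TY → y; S → x; TZ → z; X → x; Y → x; S → S S; S → TX X0; X0 → TY S; X → Y X1; X1 → Y X2; X2 → TY TZ; X → TY X3; X3 → S X4; X4 → TX S; Y → S X5; X5 → TZ TX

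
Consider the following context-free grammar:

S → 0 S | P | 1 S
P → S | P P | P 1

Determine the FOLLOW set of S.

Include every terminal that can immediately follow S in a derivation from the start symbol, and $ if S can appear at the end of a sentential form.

We compute FOLLOW(S) using the standard algorithm.
FOLLOW(S) starts with {$}.
FIRST(P) = {0, 1}
FIRST(S) = {0, 1}
FOLLOW(P) = {$, 0, 1}
FOLLOW(S) = {$, 0, 1}
Therefore, FOLLOW(S) = {$, 0, 1}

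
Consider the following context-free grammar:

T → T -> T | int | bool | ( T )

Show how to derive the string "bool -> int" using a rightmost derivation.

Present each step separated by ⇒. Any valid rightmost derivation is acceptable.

T ⇒ T -> T ⇒ T -> int ⇒ bool -> int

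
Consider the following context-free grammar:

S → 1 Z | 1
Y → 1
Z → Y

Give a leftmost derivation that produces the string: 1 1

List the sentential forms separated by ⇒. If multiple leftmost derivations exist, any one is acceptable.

S ⇒ 1 Z ⇒ 1 Y ⇒ 1 1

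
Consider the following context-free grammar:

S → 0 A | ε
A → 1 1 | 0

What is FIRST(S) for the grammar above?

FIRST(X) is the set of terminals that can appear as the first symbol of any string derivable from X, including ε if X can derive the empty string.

We compute FIRST(S) using the standard algorithm.
FIRST(A) = {0, 1}
FIRST(S) = {0, ε}
Therefore, FIRST(S) = {0, ε}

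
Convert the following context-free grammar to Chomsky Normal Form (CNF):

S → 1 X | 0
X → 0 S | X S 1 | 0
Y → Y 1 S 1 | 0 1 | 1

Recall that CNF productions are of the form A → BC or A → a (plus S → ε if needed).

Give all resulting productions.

T1 → 1; S → 0; T0 → 0; X → 0; Y → 1; S → T1 X; X → T0 S; X → X X0; X0 → S T1; Y → Y X1; X1 → T1 X2; X2 → S T1; Y → T0 T1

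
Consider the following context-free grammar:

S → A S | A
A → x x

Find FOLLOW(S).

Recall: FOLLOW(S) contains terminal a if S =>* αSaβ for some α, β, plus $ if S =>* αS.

We compute FOLLOW(S) using the standard algorithm.
FOLLOW(S) starts with {$}.
FIRST(A) = {x}
FIRST(S) = {x}
FOLLOW(A) = {$, x}
FOLLOW(S) = {$}
Therefore, FOLLOW(S) = {$}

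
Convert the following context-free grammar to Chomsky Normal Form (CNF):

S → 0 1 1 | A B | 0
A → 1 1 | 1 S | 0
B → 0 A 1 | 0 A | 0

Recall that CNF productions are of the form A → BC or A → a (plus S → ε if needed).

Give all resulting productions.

T0 → 0; T1 → 1; S → 0; A → 0; B → 0; S → T0 X0; X0 → T1 T1; S → A B; A → T1 T1; A → T1 S; B → T0 X1; X1 → A T1; B → T0 A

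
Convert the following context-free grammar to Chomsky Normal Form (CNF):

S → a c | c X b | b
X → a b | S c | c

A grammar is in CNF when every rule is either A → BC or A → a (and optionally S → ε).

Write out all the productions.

TA → a; TC → c; TB → b; S → b; X → c; S → TA TC; S → TC X0; X0 → X TB; X → TA TB; X → S TC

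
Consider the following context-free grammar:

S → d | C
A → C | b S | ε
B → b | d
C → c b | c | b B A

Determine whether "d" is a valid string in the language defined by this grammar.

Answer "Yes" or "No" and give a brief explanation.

Yes - a valid derivation exists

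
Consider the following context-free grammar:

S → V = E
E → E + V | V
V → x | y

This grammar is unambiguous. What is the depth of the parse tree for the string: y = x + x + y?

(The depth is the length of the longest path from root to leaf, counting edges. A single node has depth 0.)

5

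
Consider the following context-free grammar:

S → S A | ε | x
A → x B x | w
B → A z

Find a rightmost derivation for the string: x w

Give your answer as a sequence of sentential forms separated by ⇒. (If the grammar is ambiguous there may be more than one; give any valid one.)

S ⇒ S A ⇒ S w ⇒ x w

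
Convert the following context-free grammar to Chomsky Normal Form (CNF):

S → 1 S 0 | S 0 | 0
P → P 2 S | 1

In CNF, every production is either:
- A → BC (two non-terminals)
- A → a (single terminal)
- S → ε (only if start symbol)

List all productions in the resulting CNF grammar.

T1 → 1; T0 → 0; S → 0; T2 → 2; P → 1; S → T1 X0; X0 → S T0; S → S T0; P → P X1; X1 → T2 S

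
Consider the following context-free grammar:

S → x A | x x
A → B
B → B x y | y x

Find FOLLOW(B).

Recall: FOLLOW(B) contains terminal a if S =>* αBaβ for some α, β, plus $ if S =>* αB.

We compute FOLLOW(B) using the standard algorithm.
FOLLOW(S) starts with {$}.
FIRST(A) = {y}
FIRST(B) = {y}
FIRST(S) = {x}
FOLLOW(A) = {$}
FOLLOW(B) = {$, x}
FOLLOW(S) = {$}
Therefore, FOLLOW(B) = {$, x}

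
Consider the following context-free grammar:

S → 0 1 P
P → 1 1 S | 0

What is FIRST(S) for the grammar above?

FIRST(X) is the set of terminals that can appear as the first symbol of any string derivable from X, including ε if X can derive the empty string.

We compute FIRST(S) using the standard algorithm.
FIRST(P) = {0, 1}
FIRST(S) = {0}
Therefore, FIRST(S) = {0}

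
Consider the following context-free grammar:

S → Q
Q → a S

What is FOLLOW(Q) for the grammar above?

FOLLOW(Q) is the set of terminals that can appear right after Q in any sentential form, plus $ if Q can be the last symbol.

We compute FOLLOW(Q) using the standard algorithm.
FOLLOW(S) starts with {$}.
FIRST(Q) = {a}
FIRST(S) = {a}
FOLLOW(Q) = {$}
FOLLOW(S) = {$}
Therefore, FOLLOW(Q) = {$}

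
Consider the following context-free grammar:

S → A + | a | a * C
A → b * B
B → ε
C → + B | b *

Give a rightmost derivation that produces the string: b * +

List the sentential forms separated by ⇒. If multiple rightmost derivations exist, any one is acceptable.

S ⇒ A + ⇒ b * B + ⇒ b * +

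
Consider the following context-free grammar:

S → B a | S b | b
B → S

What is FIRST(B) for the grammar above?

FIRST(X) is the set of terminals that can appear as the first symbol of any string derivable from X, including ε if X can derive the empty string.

We compute FIRST(B) using the standard algorithm.
FIRST(B) = {b}
FIRST(S) = {b}
Therefore, FIRST(B) = {b}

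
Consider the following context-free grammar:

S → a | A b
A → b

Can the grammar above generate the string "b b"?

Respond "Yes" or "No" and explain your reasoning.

Yes - a valid derivation exists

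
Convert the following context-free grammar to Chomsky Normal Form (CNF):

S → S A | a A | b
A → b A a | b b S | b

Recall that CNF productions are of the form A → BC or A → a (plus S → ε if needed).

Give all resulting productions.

TA → a; S → b; TB → b; A → b; S → S A; S → TA A; A → TB X0; X0 → A TA; A → TB X1; X1 → TB S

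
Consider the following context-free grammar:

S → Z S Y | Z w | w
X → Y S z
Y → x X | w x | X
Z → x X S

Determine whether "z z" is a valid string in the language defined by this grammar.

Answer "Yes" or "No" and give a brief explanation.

No - no valid derivation exists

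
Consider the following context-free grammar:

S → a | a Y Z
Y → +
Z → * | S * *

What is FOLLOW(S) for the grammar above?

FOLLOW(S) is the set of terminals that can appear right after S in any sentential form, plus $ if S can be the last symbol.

We compute FOLLOW(S) using the standard algorithm.
FOLLOW(S) starts with {$}.
FIRST(S) = {a}
FIRST(Y) = {+}
FIRST(Z) = {*, a}
FOLLOW(S) = {$, *}
FOLLOW(Y) = {*, a}
FOLLOW(Z) = {$, *}
Therefore, FOLLOW(S) = {$, *}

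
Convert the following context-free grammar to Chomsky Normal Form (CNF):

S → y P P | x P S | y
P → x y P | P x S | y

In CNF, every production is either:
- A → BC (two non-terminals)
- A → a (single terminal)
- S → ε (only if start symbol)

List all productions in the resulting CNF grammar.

TY → y; TX → x; S → y; P → y; S → TY X0; X0 → P P; S → TX X1; X1 → P S; P → TX X2; X2 → TY P; P → P X3; X3 → TX S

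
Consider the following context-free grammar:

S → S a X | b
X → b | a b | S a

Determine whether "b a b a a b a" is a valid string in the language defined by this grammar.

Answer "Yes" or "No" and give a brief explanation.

Yes - a valid derivation exists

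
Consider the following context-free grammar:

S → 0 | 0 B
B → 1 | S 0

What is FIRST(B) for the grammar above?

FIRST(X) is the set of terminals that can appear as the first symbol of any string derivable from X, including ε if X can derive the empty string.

We compute FIRST(B) using the standard algorithm.
FIRST(B) = {0, 1}
FIRST(S) = {0}
Therefore, FIRST(B) = {0, 1}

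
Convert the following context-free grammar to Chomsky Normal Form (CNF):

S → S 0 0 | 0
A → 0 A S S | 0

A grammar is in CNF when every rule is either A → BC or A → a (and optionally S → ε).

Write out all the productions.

T0 → 0; S → 0; A → 0; S → S X0; X0 → T0 T0; A → T0 X1; X1 → A X2; X2 → S S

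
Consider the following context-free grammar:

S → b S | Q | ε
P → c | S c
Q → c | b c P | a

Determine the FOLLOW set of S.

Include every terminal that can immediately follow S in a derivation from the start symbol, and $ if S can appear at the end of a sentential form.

We compute FOLLOW(S) using the standard algorithm.
FOLLOW(S) starts with {$}.
FIRST(P) = {a, b, c}
FIRST(Q) = {a, b, c}
FIRST(S) = {a, b, c, ε}
FOLLOW(P) = {$, c}
FOLLOW(Q) = {$, c}
FOLLOW(S) = {$, c}
Therefore, FOLLOW(S) = {$, c}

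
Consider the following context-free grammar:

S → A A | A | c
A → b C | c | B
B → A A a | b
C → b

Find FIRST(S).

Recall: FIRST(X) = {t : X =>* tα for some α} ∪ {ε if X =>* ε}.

We compute FIRST(S) using the standard algorithm.
FIRST(A) = {b, c}
FIRST(B) = {b, c}
FIRST(C) = {b}
FIRST(S) = {b, c}
Therefore, FIRST(S) = {b, c}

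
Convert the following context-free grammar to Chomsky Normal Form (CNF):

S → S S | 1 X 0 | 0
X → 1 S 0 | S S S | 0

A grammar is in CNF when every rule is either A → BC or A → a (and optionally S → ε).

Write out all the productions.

T1 → 1; T0 → 0; S → 0; X → 0; S → S S; S → T1 X0; X0 → X T0; X → T1 X1; X1 → S T0; X → S X2; X2 → S S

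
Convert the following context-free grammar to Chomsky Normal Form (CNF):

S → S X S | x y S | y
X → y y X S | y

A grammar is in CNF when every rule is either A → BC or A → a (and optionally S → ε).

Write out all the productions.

TX → x; TY → y; S → y; X → y; S → S X0; X0 → X S; S → TX X1; X1 → TY S; X → TY X2; X2 → TY X3; X3 → X S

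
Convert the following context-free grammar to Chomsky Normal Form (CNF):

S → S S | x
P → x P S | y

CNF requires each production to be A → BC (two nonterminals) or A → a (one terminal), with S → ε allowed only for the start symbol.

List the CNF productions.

S → x; TX → x; P → y; S → S S; P → TX X0; X0 → P S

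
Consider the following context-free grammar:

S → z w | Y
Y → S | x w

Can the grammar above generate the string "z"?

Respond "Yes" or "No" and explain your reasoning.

No - no valid derivation exists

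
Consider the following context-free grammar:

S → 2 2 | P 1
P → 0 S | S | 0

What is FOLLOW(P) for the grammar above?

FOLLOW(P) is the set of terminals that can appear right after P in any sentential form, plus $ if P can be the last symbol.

We compute FOLLOW(P) using the standard algorithm.
FOLLOW(S) starts with {$}.
FIRST(P) = {0, 2}
FIRST(S) = {0, 2}
FOLLOW(P) = {1}
FOLLOW(S) = {$, 1}
Therefore, FOLLOW(P) = {1}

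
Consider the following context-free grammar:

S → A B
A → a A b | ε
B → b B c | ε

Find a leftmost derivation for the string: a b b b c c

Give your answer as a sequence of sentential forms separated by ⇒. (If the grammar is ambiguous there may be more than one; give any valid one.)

S ⇒ A B ⇒ a A b B ⇒ a b B ⇒ a b b B c ⇒ a b b b B c c ⇒ a b b b c c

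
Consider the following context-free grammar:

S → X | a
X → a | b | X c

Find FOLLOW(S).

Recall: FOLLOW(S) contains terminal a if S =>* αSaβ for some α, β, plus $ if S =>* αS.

We compute FOLLOW(S) using the standard algorithm.
FOLLOW(S) starts with {$}.
FIRST(S) = {a, b}
FIRST(X) = {a, b}
FOLLOW(S) = {$}
FOLLOW(X) = {$, c}
Therefore, FOLLOW(S) = {$}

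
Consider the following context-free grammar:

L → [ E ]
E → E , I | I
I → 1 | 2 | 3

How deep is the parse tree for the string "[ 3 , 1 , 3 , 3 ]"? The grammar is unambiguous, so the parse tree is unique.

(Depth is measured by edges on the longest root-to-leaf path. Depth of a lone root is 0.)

6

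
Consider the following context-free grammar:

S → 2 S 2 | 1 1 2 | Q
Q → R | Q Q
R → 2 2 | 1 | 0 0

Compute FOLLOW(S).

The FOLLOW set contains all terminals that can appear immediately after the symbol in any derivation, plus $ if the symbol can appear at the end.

We compute FOLLOW(S) using the standard algorithm.
FOLLOW(S) starts with {$}.
FIRST(Q) = {0, 1, 2}
FIRST(R) = {0, 1, 2}
FIRST(S) = {0, 1, 2}
FOLLOW(Q) = {$, 0, 1, 2}
FOLLOW(R) = {$, 0, 1, 2}
FOLLOW(S) = {$, 2}
Therefore, FOLLOW(S) = {$, 2}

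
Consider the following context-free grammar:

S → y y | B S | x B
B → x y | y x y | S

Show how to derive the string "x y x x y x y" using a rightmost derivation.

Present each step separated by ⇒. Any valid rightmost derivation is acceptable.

S ⇒ B S ⇒ B x B ⇒ B x S ⇒ B x x B ⇒ B x x y x y ⇒ x y x x y x y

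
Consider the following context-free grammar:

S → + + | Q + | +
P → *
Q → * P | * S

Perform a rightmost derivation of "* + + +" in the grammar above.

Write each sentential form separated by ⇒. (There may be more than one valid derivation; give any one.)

S ⇒ Q + ⇒ * S + ⇒ * + + +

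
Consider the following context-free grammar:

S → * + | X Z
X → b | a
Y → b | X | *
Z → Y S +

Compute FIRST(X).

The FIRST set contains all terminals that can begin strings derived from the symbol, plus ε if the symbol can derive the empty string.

We compute FIRST(X) using the standard algorithm.
FIRST(S) = {*, a, b}
FIRST(X) = {a, b}
FIRST(Y) = {*, a, b}
FIRST(Z) = {*, a, b}
Therefore, FIRST(X) = {a, b}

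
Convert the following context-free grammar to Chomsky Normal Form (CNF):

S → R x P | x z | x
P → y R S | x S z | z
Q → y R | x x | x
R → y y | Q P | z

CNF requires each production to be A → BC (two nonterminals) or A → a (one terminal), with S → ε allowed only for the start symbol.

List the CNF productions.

TX → x; TZ → z; S → x; TY → y; P → z; Q → x; R → z; S → R X0; X0 → TX P; S → TX TZ; P → TY X1; X1 → R S; P → TX X2; X2 → S TZ; Q → TY R; Q → TX TX; R → TY TY; R → Q P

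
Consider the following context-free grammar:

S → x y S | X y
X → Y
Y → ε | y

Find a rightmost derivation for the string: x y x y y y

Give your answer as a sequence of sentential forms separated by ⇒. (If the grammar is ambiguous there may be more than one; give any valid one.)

S ⇒ x y S ⇒ x y x y S ⇒ x y x y X y ⇒ x y x y Y y ⇒ x y x y y y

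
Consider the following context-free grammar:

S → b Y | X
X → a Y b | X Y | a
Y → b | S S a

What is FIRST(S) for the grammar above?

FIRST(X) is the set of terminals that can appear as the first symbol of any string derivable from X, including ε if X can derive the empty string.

We compute FIRST(S) using the standard algorithm.
FIRST(S) = {a, b}
FIRST(X) = {a}
FIRST(Y) = {a, b}
Therefore, FIRST(S) = {a, b}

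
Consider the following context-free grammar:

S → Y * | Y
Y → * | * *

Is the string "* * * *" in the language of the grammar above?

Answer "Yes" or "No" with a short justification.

No - no valid derivation exists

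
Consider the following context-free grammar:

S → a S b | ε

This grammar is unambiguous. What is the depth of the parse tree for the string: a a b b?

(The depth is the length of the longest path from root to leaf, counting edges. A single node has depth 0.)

3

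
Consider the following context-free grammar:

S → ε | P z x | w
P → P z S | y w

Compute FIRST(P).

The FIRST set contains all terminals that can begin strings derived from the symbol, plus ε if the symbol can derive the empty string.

We compute FIRST(P) using the standard algorithm.
FIRST(P) = {y}
FIRST(S) = {w, y, ε}
Therefore, FIRST(P) = {y}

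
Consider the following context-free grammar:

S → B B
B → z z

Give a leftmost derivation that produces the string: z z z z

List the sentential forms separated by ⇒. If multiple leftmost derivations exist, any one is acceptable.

S ⇒ B B ⇒ z z B ⇒ z z z z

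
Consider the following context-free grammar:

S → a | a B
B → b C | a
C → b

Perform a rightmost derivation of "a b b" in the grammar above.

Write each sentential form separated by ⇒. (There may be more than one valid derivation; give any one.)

S ⇒ a B ⇒ a b C ⇒ a b b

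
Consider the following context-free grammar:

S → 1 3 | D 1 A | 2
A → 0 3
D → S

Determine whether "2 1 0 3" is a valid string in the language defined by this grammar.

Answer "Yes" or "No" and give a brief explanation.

Yes - a valid derivation exists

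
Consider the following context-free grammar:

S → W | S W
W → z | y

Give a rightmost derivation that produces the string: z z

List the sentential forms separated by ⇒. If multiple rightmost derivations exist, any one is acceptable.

S ⇒ S W ⇒ S z ⇒ W z ⇒ z z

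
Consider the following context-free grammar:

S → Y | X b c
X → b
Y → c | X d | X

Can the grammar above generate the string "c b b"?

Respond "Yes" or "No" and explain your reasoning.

No - no valid derivation exists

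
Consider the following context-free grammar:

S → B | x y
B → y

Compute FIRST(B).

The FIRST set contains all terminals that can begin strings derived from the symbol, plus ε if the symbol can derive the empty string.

We compute FIRST(B) using the standard algorithm.
FIRST(B) = {y}
FIRST(S) = {x, y}
Therefore, FIRST(B) = {y}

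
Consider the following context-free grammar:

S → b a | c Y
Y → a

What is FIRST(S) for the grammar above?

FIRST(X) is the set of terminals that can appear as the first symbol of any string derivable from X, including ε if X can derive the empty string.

We compute FIRST(S) using the standard algorithm.
FIRST(S) = {b, c}
FIRST(Y) = {a}
Therefore, FIRST(S) = {b, c}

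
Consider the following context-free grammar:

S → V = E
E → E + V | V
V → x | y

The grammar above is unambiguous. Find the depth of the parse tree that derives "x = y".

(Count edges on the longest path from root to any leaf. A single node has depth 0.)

3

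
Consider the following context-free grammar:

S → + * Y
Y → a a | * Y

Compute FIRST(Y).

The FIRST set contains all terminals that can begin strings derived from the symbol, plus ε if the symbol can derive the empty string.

We compute FIRST(Y) using the standard algorithm.
FIRST(S) = {+}
FIRST(Y) = {*, a}
Therefore, FIRST(Y) = {*, a}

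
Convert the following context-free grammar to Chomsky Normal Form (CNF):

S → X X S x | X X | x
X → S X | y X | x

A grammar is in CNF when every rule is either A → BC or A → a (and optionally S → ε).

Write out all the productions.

TX → x; S → x; TY → y; X → x; S → X X0; X0 → X X1; X1 → S TX; S → X X; X → S X; X → TY X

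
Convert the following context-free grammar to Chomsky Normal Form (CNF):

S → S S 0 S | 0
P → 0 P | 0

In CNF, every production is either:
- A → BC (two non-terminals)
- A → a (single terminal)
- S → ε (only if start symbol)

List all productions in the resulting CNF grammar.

T0 → 0; S → 0; P → 0; S → S X0; X0 → S X1; X1 → T0 S; P → T0 P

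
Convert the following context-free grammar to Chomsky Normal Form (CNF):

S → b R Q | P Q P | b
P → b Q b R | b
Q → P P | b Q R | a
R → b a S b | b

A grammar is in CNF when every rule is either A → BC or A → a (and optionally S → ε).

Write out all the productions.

TB → b; S → b; P → b; Q → a; TA → a; R → b; S → TB X0; X0 → R Q; S → P X1; X1 → Q P; P → TB X2; X2 → Q X3; X3 → TB R; Q → P P; Q → TB X4; X4 → Q R; R → TB X5; X5 → TA X6; X6 → S TB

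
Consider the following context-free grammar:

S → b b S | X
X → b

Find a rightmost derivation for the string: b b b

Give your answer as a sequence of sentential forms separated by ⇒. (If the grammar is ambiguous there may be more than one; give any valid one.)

S ⇒ b b S ⇒ b b X ⇒ b b b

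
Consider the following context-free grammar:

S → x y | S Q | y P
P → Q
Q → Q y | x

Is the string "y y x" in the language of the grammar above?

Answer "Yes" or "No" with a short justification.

No - no valid derivation exists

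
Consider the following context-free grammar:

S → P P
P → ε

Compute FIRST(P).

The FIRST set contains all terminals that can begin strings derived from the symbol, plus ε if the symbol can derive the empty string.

We compute FIRST(P) using the standard algorithm.
FIRST(P) = {ε}
FIRST(S) = {ε}
Therefore, FIRST(P) = {ε}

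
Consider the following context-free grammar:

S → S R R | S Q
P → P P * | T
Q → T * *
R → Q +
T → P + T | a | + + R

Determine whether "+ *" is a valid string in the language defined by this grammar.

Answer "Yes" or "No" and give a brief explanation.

No - no valid derivation exists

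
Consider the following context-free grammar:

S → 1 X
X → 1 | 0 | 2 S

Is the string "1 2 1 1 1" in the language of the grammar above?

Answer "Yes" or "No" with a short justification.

No - no valid derivation exists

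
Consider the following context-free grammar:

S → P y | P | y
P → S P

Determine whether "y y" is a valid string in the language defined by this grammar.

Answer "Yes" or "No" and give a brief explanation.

No - no valid derivation exists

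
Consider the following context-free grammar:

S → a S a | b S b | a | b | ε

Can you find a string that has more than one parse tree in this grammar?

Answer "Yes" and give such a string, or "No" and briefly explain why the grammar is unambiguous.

No - the grammar is unambiguous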